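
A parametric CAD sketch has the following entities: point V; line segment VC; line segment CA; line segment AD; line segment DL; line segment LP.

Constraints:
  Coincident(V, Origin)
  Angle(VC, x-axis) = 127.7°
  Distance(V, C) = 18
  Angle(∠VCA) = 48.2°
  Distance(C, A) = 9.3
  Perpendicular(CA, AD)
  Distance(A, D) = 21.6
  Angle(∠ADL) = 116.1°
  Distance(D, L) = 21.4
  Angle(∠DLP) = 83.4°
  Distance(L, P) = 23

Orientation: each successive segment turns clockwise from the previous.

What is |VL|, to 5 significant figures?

28.105

V is at the origin; VC runs at 127.7° with length 18.0, so C = (-11.007, 14.242). ∠VCA = 48.2° gives CA at -4.1000° from the x-axis; with |CA| = 9.3, A = (-1.7313, 13.577). CA is perpendicular to AD, so AD runs at -94.100°; with |AD| = 21.6, D = (-3.2756, -7.9676). ∠ADL = 116.1° gives DL at -158.00° from the x-axis; with |DL| = 21.4, L = (-23.117, -15.984). Then |VL| = |L − V| = 28.105.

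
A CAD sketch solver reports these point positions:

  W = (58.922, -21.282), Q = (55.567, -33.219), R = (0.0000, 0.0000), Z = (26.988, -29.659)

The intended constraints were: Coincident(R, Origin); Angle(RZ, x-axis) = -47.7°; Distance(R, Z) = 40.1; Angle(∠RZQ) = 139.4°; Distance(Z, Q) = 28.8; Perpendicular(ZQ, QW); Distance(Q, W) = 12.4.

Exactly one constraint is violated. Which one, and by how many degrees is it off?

Perpendicular(ZQ, QW) — off by 8.60°.

R = (0.00, 0.00) ✓; RZ at -47.70° ✓; |RZ| = 40.10 ✓; ∠RZQ = 139.4° ✓; |ZQ| = 28.80 ✓; ∠(ZQ, QW) = 81.40° ✗; |QW| = 12.40 ✓.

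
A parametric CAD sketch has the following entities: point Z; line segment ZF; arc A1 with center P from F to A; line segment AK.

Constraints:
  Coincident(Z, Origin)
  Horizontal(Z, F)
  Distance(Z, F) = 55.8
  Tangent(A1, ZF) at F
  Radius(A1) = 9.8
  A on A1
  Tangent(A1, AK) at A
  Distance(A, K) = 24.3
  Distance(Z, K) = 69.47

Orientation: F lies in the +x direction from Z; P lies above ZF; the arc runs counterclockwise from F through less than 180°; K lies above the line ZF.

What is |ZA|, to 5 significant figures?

66.437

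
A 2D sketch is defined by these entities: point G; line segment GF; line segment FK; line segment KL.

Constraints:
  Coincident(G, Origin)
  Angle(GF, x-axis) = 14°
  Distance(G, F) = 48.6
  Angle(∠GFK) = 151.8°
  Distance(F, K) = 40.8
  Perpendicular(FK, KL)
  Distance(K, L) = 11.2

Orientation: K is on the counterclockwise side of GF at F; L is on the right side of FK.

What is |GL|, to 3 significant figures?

90.3

G is at the origin; GF runs at 14.0° with length 48.6, so F = 48.6·(cos 14.0°, sin 14.0°) = (47.2, 11.8). ∠GFK = 151.8°, so FK runs at 14.0° + (180° − 151.8°) = 42.2° from the x-axis; with |FK| = 40.8, K = F + 40.8·(cos 42.2°, sin 42.2°) = (77.4, 39.2). FK ⟂ KL; with |KL| = 11.2 on the right of FK, L = K + 11.2·(0.672, -0.741) = (84.9, 30.9). Then |GL| = |L − G| = 90.3.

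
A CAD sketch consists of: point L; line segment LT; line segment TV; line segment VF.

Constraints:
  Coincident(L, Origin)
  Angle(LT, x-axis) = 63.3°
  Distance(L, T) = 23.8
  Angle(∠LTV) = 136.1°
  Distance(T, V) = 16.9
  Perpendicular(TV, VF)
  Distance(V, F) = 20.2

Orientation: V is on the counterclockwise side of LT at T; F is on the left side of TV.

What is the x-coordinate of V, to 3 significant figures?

5.70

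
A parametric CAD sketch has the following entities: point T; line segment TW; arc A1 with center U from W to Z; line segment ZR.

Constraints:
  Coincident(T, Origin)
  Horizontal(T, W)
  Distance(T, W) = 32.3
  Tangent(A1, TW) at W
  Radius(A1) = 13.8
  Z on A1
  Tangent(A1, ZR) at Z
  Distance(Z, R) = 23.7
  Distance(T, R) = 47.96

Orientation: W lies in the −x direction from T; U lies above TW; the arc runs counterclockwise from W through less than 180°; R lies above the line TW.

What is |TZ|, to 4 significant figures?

26.02

Checks: |UW| = 13.80 ✓; |UZ| = 13.80 ✓; ∠(UZ, ZR) = 90.00° ✓; |ZR| = 23.70 ✓; |TR| = 47.96 ✓.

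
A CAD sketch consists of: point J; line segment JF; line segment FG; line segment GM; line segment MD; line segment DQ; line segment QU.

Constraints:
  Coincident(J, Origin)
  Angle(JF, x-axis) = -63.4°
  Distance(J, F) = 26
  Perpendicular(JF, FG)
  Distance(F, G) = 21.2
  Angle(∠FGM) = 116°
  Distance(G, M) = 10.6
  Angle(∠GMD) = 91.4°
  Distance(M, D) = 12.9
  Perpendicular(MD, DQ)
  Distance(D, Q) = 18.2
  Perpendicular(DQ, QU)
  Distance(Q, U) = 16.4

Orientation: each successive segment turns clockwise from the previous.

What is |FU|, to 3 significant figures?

22.2

J is at the origin; JF runs at -63.4° with length 26.0, so F = (11.6, -23.2). JF is perpendicular to FG, so FG runs at -153°; with |FG| = 21.2, G = (-7.31, -32.7). ∠FGM = 116.0° gives GM at 143° from the x-axis; with |GM| = 10.6, M = (-15.7, -26.3). ∠GMD = 91.4° gives MD at 54.0° from the x-axis; with |MD| = 12.9, D = (-8.15, -15.9). MD ⟂ DQ, so DQ runs at -36.0°; with |DQ| = 18.2, Q = (6.57, -26.6). DQ is perpendicular to QU, so QU runs at -126°; with |QU| = 16.4, U = (-3.07, -39.8). Then |FU| = |U − F| = 22.2.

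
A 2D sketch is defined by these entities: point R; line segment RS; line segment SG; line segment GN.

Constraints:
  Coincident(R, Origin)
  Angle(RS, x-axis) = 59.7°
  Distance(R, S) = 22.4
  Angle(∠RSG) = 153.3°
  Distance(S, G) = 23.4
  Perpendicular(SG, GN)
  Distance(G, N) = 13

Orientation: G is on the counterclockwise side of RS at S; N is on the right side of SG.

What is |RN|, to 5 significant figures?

49.158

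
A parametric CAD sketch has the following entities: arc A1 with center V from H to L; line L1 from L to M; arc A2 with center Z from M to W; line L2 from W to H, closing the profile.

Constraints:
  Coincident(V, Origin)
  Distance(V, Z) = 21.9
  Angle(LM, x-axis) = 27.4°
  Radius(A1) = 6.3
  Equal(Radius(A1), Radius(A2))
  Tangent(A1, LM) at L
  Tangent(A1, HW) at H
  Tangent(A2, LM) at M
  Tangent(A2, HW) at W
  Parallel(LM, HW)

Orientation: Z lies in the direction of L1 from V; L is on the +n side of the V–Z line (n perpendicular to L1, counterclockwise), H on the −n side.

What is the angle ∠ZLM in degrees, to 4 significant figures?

16.05°

The slot axis is L1's direction at 27.4°, so u = (cos 27.4°, sin 27.4°) = (0.8878, 0.4602) and n = (−sin 27.4°, cos 27.4°) = (-0.4602, 0.8878). V is at the origin and Z lies 21.9 along u from V, so Z = 21.9·u = (19.44, 10.08). Tangency of A1 to both parallel lines with radius 6.3 puts L and H at V ± 6.3·n: L = (-2.899, 5.593), H = (2.899, -5.593). Equal radii place M and W the same way about Z: M = Z + 6.3·n = (16.54, 15.67), W = Z − 6.3·n = (22.34, 4.485). Then cos ∠ZLM = LZ·LM / (|LZ||LM|), giving 16.05°.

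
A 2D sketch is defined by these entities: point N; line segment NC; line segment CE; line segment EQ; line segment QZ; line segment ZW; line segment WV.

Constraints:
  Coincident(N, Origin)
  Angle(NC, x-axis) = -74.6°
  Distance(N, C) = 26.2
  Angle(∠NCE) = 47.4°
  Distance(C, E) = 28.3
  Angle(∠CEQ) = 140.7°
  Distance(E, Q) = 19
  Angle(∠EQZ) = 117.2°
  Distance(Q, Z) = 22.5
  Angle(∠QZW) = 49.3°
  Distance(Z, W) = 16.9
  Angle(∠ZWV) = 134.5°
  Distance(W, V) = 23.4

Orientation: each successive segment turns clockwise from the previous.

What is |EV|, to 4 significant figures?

4.070

N is at the origin; NC runs at -74.6° with length 26.2, so C = (6.958, -25.26). ∠NCE = 47.4° gives CE at 152.8° from the x-axis; with |CE| = 28.3, E = (-18.21, -12.32). ∠CEQ = 140.7° gives EQ at 113.5° from the x-axis; with |EQ| = 19.0, Q = (-25.79, 5.101). ∠EQZ = 117.2° gives QZ at 50.70° from the x-axis; with |QZ| = 22.5, Z = (-11.54, 22.51). ∠QZW = 49.3° gives ZW at -80.00° from the x-axis; with |ZW| = 16.9, W = (-8.603, 5.869). ∠ZWV = 134.5° gives WV at -125.5° from the x-axis; with |WV| = 23.4, V = (-22.19, -13.18). Then |EV| = |V − E| = 4.070.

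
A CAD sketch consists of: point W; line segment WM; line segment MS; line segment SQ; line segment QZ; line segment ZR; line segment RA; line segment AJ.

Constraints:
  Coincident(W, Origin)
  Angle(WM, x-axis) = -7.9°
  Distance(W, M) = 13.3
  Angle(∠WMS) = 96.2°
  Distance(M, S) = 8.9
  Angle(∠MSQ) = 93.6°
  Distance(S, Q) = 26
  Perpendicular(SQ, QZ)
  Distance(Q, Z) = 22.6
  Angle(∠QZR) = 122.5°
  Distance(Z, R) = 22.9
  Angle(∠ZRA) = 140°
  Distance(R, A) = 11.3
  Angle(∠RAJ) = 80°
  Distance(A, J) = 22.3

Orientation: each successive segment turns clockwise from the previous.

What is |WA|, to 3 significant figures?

28.1

W is at the origin; WM runs at -7.9° with length 13.3, so M = (13.2, -1.83). ∠WMS = 96.2° gives MS at -91.7° from the x-axis; with |MS| = 8.9, S = (12.9, -10.7). ∠MSQ = 93.6° gives SQ at -178° from the x-axis; with |SQ| = 26.0, Q = (-13.1, -11.6). The perpendicularity gives QZ at right angles to SQ, so QZ runs at 91.9°; with |QZ| = 22.6, Z = (-13.8, 11.0). ∠QZR = 122.5° gives ZR at 34.4° from the x-axis; with |ZR| = 22.9, R = (5.07, 23.9). ∠ZRA = 140.0° gives RA at -5.60° from the x-axis; with |RA| = 11.3, A = (16.3, 22.8). Then |WA| = |A − W| = 28.1.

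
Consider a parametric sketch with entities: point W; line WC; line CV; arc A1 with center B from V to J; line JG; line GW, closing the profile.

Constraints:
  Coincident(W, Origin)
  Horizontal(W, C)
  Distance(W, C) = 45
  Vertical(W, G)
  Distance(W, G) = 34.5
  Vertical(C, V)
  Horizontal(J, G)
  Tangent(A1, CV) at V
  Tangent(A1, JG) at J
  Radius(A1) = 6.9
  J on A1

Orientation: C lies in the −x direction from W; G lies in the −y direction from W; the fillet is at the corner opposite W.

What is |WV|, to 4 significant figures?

52.79

The virtual corner opposite W is at (-45.00, -34.50). A1 meets CV tangentially, so BV is at right angles to CV and since A1 is tangent to JG there, BJ ⟂ JG, with radius 6.9, so the center B sits 6.9 in from both sides at B = (-38.10, -27.60). That places the tangent points at V = (-45.00, -27.60) on CV and J = (-38.10, -34.50) on JG. Then |WV| = |V − W| = 52.79.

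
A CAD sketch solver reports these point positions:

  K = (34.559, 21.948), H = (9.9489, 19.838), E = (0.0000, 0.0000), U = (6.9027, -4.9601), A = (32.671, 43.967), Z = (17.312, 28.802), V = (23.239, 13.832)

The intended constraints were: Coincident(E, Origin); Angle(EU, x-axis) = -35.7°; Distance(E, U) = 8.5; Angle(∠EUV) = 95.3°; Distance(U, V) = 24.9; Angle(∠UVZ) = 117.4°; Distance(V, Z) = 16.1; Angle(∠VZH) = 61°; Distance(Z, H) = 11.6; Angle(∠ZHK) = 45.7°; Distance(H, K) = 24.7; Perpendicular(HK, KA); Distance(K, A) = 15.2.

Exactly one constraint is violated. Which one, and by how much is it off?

Distance(K, A) = 15.2 — off by 6.90.

E = (0.00, 0.00) ✓; EU at -35.70° ✓; |EU| = 8.500 ✓; ∠EUV = 95.30° ✓; |UV| = 24.90 ✓; ∠UVZ = 117.4° ✓; |VZ| = 16.10 ✓; ∠VZH = 61.00° ✓; |ZH| = 11.60 ✓; ∠ZHK = 45.70° ✓; |HK| = 24.70 ✓; ∠(HK, KA) = 90.00° ✓; |KA| = 22.10 ✗.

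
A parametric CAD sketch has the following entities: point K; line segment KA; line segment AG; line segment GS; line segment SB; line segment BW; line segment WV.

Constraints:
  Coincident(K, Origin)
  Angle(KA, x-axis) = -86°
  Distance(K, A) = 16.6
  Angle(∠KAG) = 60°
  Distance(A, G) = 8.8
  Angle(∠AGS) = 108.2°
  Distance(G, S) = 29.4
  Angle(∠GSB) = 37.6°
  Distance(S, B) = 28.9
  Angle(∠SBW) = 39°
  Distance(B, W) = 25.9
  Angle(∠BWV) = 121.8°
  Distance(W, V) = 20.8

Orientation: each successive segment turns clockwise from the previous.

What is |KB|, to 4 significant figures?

14.47

∠AGS = 108.2° gives GS at 82.20° from the x-axis; with |GS| = 29.4, S = (-2.761, 16.43). ∠GSB = 37.6° gives SB at -60.20° from the x-axis; with |SB| = 28.9, B = (11.60, -8.652). Then |KB| = |B − K| = 14.47.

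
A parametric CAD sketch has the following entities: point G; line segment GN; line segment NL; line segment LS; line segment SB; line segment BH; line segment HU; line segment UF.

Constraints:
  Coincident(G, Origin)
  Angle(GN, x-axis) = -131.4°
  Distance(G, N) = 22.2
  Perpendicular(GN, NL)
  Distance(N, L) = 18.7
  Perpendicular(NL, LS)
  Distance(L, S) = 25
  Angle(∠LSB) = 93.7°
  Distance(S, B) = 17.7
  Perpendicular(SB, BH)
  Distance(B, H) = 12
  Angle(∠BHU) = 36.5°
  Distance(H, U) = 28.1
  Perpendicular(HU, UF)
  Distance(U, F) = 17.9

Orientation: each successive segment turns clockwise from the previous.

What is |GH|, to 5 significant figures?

8.0371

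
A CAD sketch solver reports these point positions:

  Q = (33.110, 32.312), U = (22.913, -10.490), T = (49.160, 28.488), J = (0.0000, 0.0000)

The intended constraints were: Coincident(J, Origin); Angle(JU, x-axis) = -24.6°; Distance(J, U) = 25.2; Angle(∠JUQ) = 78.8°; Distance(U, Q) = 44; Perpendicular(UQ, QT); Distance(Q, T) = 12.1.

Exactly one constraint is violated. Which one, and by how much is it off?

Distance(Q, T) = 12.1 — off by 4.40.

J = (0.00, 0.00) ✓; JU at -24.60° ✓; |JU| = 25.20 ✓; ∠JUQ = 78.80° ✓; |UQ| = 44.00 ✓; ∠(UQ, QT) = 90.00° ✓; |QT| = 16.50 ✗.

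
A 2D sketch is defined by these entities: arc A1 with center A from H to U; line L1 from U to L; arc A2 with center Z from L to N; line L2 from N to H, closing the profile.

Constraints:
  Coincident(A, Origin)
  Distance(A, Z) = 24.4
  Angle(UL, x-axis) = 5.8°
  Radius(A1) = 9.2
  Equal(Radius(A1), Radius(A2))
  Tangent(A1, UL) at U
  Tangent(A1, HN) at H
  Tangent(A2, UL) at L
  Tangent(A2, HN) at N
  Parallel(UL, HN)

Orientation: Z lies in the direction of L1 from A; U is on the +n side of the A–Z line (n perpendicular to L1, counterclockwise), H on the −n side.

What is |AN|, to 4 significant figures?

26.08

The slot axis is L1's direction at 5.8°, so u = (cos 5.8°, sin 5.8°) = (0.9949, 0.1011) and n = (−sin 5.8°, cos 5.8°) = (-0.1011, 0.9949). A is at the origin and Z lies 24.4 along u from A, so Z = 24.4·u = (24.28, 2.466). Tangency of A1 to both parallel lines with radius 9.2 puts U and H at A ± 9.2·n: U = (-0.9297, 9.153), H = (0.9297, -9.153). Equal radii place L and N the same way about Z: L = Z + 9.2·n = (23.35, 11.62), N = Z − 9.2·n = (25.20, -6.687). Then |AN| = |N − A| = 26.08.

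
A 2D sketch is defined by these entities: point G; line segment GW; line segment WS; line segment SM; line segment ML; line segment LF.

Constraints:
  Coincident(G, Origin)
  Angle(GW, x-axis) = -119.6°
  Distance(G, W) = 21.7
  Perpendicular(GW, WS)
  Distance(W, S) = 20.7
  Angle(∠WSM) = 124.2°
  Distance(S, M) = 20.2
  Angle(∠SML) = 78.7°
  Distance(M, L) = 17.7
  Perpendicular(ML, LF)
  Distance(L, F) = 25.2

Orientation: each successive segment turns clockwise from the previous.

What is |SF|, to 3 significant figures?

14.8

G is at the origin; GW runs at -119.6° with length 21.7, so W = (-10.7, -18.9). GW ⟂ WS, so WS runs at 150°; with |WS| = 20.7, S = (-28.7, -8.64). ∠WSM = 124.2° gives SM at 94.6° from the x-axis; with |SM| = 20.2, M = (-30.3, 11.5). ∠SML = 78.7° gives ML at -6.70° from the x-axis; with |ML| = 17.7, L = (-12.8, 9.43). The perpendicularity gives LF at right angles to ML, so LF runs at -96.7°; with |LF| = 25.2, F = (-15.7, -15.6). Then |SF| = |F − S| = 14.8.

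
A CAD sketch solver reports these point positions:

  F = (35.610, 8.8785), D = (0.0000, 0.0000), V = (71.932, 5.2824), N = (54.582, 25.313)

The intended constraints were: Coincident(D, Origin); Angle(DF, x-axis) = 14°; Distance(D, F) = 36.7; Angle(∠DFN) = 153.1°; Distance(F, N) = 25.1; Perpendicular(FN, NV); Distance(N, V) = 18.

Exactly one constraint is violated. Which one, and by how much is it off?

Distance(N, V) = 18 — off by 8.50.

D = (0.00, 0.00) ✓; DF at 14.00° ✓; |DF| = 36.70 ✓; ∠DFN = 153.1° ✓; |FN| = 25.10 ✓; ∠(FN, NV) = 90.00° ✓; |NV| = 26.50 ✗.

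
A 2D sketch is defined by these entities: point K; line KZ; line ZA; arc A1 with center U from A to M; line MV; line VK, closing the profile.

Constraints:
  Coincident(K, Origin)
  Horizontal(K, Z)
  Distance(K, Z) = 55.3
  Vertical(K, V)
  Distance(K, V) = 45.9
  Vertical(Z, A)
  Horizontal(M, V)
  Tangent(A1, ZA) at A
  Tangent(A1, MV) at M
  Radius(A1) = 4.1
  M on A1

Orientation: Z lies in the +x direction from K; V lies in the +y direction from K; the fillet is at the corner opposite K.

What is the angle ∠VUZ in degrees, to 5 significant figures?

100.18°

K and V share the same x with |KV| = 45.9 and V on the +y side, so V = (0.0000, 45.900). The virtual corner opposite K is at (55.300, 45.900). Tangency of A1 to ZA means the radius UA is perpendicular to ZA and since A1 is tangent to MV there, UM ⟂ MV, with radius 4.1, so the center U sits 4.1 in from both sides at U = (51.200, 41.800). Then cos ∠VUZ = UV·UZ / (|UV||UZ|), giving 100.18°.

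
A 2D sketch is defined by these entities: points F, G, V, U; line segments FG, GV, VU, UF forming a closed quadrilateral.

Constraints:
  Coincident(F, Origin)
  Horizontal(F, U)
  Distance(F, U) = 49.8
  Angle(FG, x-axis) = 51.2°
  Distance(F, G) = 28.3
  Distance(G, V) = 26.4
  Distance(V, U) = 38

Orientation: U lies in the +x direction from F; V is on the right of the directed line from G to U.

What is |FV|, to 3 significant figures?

12.5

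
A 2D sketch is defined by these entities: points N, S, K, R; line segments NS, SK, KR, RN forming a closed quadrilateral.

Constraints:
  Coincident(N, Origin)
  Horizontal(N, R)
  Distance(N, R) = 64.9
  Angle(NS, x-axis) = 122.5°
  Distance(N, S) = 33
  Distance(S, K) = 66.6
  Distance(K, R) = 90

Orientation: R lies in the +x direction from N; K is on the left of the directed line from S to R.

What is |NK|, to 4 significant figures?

83.43

N is at the origin; N and R share the same y with |NR| = 64.9 and R in +x, so R = (64.9, 0). NS runs at 122.5° with |NS| = 33.0, so S = (-17.73, 27.83). K is determined by |SK| = 66.6 and |KR| = 90.0 together: it lies at the intersection of circle(S, 66.6) and circle(R, 90.0). With |SR| = 87.19, the foot of the radical line on SR is 22.58 from S and the perpendicular offset is √(66.6² − 22.58²) = 62.65. Taking the left-of-SR solution: K = (23.67, 80.00).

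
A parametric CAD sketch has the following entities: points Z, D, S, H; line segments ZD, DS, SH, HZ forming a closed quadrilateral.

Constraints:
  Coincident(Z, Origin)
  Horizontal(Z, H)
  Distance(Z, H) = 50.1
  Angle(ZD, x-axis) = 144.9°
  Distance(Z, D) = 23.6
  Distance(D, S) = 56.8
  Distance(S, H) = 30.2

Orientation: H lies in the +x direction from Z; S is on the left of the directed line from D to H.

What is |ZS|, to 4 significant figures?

44.78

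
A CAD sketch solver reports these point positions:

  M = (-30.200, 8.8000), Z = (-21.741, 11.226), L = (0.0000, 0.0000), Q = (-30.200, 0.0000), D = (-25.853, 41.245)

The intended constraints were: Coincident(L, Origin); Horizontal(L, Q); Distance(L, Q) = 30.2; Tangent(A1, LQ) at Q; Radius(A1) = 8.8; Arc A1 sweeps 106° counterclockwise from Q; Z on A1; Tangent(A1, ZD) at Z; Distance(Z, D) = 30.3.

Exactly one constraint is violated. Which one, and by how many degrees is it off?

Tangent(A1, ZD) at Z — off by 8.20°.

L = (0.00, 0.00) ✓; L.y = 0.00, Q.y = 0.00 ✓; |LQ| = 30.20 ✓; ∠(MQ, QL) = 90.00° ✓; |MQ| = 8.800 ✓; bearing(M→Z) − bearing(M→Q) = 106.0° ✓; |MZ| = 8.800 ✓; ∠(MZ, ZD) = 98.20° ✗; |ZD| = 30.30 ✓.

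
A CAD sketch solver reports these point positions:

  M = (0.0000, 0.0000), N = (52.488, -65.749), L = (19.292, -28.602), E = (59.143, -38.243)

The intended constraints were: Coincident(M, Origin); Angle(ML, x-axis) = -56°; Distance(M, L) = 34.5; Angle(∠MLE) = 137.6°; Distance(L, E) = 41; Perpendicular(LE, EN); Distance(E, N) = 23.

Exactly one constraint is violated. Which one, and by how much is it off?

Distance(E, N) = 23 — off by 5.30.

M = (0.00, 0.00) ✓; ML at -56.00° ✓; |ML| = 34.50 ✓; ∠MLE = 137.6° ✓; |LE| = 41.00 ✓; ∠(LE, EN) = 90.00° ✓; |EN| = 28.30 ✗.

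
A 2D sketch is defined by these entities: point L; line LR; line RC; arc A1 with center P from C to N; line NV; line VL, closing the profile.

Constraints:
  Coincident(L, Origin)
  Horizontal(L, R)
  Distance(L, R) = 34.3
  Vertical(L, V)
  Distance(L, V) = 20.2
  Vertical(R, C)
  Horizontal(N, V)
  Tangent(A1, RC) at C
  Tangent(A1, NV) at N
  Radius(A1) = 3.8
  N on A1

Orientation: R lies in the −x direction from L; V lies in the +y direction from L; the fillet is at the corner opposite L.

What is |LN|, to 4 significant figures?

36.58

L is at the origin; LR is horizontal with |LR| = 34.3 and R on the −x side, so R = (-34.30, 0.000). L and V share the same x with |LV| = 20.2 and V on the +y side, so V = (0.000, 20.20). The virtual corner opposite L is at (-34.30, 20.20). Tangency of A1 to RC means the radius PC is perpendicular to RC and the tangent condition forces PN to be normal to NV, with radius 3.8, so the center P sits 3.8 in from both sides at P = (-30.50, 16.40). That places the tangent points at C = (-34.30, 16.40) on RC and N = (-30.50, 20.20) on NV. Then |LN| = |N − L| = 36.58.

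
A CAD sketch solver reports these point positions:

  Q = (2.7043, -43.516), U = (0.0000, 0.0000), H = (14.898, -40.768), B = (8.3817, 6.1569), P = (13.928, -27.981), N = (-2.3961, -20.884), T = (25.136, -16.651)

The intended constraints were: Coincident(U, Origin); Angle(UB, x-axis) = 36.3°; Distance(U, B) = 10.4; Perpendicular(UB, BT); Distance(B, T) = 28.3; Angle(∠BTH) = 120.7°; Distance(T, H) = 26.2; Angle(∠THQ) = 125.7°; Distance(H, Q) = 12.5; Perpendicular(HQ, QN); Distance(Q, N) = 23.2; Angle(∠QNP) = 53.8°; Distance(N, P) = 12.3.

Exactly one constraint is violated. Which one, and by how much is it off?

Distance(N, P) = 12.3 — off by 5.50.

U = (0.00, 0.00) ✓; UB at 36.30° ✓; |UB| = 10.40 ✓; ∠(UB, BT) = 90.00° ✓; |BT| = 28.30 ✓; ∠BTH = 120.7° ✓; |TH| = 26.20 ✓; ∠THQ = 125.7° ✓; |HQ| = 12.50 ✓; ∠(HQ, QN) = 90.00° ✓; |QN| = 23.20 ✓; ∠QNP = 53.80° ✓; |NP| = 17.80 ✗.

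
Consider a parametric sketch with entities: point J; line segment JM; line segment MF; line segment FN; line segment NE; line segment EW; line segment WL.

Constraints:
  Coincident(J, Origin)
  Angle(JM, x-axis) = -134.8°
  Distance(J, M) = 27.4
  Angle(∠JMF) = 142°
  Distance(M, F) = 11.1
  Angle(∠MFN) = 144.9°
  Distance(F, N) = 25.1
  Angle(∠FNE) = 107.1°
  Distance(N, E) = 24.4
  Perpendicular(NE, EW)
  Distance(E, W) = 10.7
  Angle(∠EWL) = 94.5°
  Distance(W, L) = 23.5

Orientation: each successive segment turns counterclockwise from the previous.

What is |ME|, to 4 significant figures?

44.69

J is at the origin; JM runs at -134.8° with length 27.4, so M = (-19.31, -19.44). ∠JMF = 142.0° gives MF at -96.80° from the x-axis; with |MF| = 11.1, F = (-20.62, -30.46). ∠MFN = 144.9° gives FN at -61.70° from the x-axis; with |FN| = 25.1, N = (-8.722, -52.56). ∠FNE = 107.1° gives NE at 11.20° from the x-axis; with |NE| = 24.4, E = (15.21, -47.82). Then |ME| = |E − M| = 44.69.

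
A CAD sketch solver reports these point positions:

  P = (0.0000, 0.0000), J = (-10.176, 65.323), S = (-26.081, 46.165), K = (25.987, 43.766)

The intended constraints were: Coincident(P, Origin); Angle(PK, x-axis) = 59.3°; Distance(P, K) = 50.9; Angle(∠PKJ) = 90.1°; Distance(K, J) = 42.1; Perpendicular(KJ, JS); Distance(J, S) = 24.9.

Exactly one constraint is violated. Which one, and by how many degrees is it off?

Perpendicular(KJ, JS) — off by 8.90°.

P = (0.00, 0.00) ✓; PK at 59.30° ✓; |PK| = 50.90 ✓; ∠PKJ = 90.10° ✓; |KJ| = 42.10 ✓; ∠(KJ, JS) = 81.10° ✗; |JS| = 24.90 ✓.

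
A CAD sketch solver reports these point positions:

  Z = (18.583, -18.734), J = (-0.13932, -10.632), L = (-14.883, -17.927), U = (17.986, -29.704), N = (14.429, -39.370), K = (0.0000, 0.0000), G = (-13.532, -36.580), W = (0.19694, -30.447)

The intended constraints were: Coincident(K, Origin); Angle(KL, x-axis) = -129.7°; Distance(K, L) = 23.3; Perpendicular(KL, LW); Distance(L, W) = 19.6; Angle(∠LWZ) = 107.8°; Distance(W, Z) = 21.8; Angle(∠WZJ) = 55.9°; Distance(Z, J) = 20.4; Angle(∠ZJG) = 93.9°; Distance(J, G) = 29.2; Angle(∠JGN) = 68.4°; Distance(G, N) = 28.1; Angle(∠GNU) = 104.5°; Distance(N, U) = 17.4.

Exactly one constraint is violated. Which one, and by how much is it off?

Distance(N, U) = 17.4 — off by 7.10.

K = (0.00, 0.00) ✓; KL at -129.7° ✓; |KL| = 23.30 ✓; ∠(KL, LW) = 90.00° ✓; |LW| = 19.60 ✓; ∠LWZ = 107.8° ✓; |WZ| = 21.80 ✓; ∠WZJ = 55.90° ✓; |ZJ| = 20.40 ✓; ∠ZJG = 93.90° ✓; |JG| = 29.20 ✓; ∠JGN = 68.40° ✓; |GN| = 28.10 ✓; ∠GNU = 104.5° ✓; |NU| = 10.30 ✗.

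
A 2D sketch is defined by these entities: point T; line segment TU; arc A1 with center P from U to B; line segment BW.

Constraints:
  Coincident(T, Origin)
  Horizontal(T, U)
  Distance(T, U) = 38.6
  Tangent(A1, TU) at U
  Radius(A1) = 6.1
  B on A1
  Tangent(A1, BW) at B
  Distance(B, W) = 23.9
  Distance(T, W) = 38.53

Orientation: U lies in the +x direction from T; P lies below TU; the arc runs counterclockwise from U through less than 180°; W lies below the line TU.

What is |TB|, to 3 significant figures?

33.0

T is at the origin; T and U share the same y with |TU| = 38.6 and U on the +x side, so U = (38.6, 0.00). A1 meets TU tangentially, so PU is at right angles to TU, so P = U + (0, -6.1) = (38.6, -6.10). Since PB ⟂ BW (tangency), |PW| = √(6.1² + 23.9²) = 24.7 regardless of where B sits on A1. So W lies on both circle(T, 38.53) and circle(P, 24.7); the below-TU intersection is W = (26.7, -27.7). B is the foot of the tangent from W: B = (32.7, -4.58).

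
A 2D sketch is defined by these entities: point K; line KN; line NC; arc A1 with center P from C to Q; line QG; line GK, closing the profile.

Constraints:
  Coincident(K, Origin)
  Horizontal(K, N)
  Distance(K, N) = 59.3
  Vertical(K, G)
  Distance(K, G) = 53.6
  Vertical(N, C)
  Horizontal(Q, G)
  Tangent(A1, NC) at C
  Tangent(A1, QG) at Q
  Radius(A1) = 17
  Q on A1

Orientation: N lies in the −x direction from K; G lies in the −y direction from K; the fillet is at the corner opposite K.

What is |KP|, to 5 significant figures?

55.936

KG is vertical with |KG| = 53.6 and G on the −y side, so G = (0.0000, -53.600). The virtual corner opposite K is at (-59.300, -53.600). The tangent condition forces PC to be normal to NC and A1 meets QG tangentially, so PQ is at right angles to QG, with radius 17.0, so the center P sits 17.0 in from both sides at P = (-42.300, -36.600). Then |KP| = |P − K| = 55.936.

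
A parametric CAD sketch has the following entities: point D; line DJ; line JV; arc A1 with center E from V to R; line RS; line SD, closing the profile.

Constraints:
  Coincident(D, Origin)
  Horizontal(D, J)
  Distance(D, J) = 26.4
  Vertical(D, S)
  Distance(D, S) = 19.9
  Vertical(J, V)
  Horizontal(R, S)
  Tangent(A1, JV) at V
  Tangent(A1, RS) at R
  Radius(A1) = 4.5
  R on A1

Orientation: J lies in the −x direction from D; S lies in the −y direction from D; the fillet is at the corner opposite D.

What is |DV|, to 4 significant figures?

30.56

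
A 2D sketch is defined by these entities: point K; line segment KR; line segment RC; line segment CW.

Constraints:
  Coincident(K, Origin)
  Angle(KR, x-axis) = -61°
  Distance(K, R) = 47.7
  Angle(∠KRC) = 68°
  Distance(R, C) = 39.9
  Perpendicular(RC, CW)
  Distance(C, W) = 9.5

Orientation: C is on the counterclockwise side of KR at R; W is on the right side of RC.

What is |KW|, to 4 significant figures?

58.07

∠KRC = 68.0°, so RC runs at -61.0° + (180° − 68.0°) = 51.00° from the x-axis; with |RC| = 39.9, C = R + 39.9·(cos 51.00°, sin 51.00°) = (48.24, -10.71). RC ⟂ CW; with |CW| = 9.5 on the right of RC, W = C + 9.5·(0.7771, -0.6293) = (55.62, -16.69). Then |KW| = |W − K| = 58.07.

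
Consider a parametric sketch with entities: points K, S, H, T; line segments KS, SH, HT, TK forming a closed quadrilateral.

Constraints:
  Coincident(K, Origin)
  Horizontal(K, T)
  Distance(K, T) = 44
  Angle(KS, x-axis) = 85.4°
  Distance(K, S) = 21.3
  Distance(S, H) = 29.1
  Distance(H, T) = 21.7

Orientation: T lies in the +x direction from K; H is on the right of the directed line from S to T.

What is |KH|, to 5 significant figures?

22.321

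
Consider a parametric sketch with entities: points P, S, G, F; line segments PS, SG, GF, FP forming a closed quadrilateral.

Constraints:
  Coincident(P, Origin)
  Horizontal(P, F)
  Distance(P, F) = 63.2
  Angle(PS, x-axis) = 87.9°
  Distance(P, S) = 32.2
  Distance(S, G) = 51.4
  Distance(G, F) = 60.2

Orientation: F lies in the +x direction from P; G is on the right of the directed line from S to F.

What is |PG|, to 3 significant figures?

19.9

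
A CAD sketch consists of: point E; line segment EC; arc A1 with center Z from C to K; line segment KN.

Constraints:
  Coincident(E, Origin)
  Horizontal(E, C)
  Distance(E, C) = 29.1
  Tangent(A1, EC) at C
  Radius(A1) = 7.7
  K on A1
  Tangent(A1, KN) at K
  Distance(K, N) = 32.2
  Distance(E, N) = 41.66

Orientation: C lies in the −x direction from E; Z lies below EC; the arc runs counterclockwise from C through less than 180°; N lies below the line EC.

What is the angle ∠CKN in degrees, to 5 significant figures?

117.02°

Checks: |ZK| = 7.700 ✓; ∠(ZK, KN) = 90.00° ✓; |KN| = 32.20 ✓; |EN| = 41.66 ✓.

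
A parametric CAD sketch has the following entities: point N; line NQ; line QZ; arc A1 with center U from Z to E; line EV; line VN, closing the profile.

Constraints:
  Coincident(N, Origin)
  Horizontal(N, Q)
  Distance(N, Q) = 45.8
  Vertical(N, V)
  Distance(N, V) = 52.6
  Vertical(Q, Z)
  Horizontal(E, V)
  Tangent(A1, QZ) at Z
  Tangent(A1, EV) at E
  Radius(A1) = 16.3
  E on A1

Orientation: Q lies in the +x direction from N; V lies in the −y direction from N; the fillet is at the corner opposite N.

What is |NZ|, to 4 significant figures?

58.44

The virtual corner opposite N is at (45.80, -52.60). A1 meets QZ tangentially, so UZ is at right angles to QZ and since A1 is tangent to EV there, UE ⟂ EV, with radius 16.3, so the center U sits 16.3 in from both sides at U = (29.50, -36.30). That places the tangent points at Z = (45.80, -36.30) on QZ and E = (29.50, -52.60) on EV. Then |NZ| = |Z − N| = 58.44.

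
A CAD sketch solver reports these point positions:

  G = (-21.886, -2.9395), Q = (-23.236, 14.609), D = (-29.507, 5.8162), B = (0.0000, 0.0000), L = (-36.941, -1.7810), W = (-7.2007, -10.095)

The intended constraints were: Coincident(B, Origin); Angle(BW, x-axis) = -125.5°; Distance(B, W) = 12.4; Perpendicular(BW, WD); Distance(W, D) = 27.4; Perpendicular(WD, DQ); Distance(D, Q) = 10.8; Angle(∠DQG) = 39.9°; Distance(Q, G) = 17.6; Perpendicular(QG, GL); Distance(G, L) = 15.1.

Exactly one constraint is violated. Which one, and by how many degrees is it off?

Perpendicular(QG, GL) — off by 8.80°.

B = (0.00, 0.00) ✓; BW at -125.5° ✓; |BW| = 12.40 ✓; ∠(BW, WD) = 90.00° ✓; |WD| = 27.40 ✓; ∠(WD, DQ) = 90.00° ✓; |DQ| = 10.80 ✓; ∠DQG = 39.90° ✓; |QG| = 17.60 ✓; ∠(QG, GL) = 98.80° ✗; |GL| = 15.10 ✓.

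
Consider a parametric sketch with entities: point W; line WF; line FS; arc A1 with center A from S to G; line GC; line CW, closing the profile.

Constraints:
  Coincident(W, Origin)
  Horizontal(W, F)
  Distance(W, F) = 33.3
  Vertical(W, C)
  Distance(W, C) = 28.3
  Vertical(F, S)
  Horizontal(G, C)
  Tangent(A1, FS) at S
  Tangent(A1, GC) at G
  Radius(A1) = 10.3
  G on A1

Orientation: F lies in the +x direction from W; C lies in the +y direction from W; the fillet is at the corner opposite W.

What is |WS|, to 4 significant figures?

37.85

W is at the origin; W and F share the same y with |WF| = 33.3 and F on the +x side, so F = (33.30, 0.000). W and C share the same x with |WC| = 28.3 and C on the +y side, so C = (0.000, 28.30). The virtual corner opposite W is at (33.30, 28.30). Since A1 is tangent to FS there, AS ⟂ FS and since A1 is tangent to GC there, AG ⟂ GC, with radius 10.3, so the center A sits 10.3 in from both sides at A = (23.00, 18.00). That places the tangent points at S = (33.30, 18.00) on FS and G = (23.00, 28.30) on GC. Then |WS| = |S − W| = 37.85.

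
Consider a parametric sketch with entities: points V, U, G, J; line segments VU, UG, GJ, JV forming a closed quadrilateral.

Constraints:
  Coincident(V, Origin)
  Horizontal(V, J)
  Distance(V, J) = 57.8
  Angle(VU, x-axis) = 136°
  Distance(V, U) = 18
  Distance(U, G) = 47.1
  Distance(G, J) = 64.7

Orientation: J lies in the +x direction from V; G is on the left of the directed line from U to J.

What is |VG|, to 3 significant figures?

52.1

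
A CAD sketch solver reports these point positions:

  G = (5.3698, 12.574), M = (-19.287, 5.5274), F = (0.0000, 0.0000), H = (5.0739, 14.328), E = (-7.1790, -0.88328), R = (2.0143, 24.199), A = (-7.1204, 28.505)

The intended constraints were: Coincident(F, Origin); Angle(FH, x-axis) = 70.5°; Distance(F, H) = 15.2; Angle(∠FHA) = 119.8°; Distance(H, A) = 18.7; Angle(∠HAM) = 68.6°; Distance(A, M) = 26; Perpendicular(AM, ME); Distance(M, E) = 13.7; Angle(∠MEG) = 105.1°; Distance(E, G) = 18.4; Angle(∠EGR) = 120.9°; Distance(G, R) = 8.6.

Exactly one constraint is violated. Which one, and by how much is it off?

Distance(G, R) = 8.6 — off by 3.50.

F = (0.00, 0.00) ✓; FH at 70.50° ✓; |FH| = 15.20 ✓; ∠FHA = 119.8° ✓; |HA| = 18.70 ✓; ∠HAM = 68.60° ✓; |AM| = 26.00 ✓; ∠(AM, ME) = 90.00° ✓; |ME| = 13.70 ✓; ∠MEG = 105.1° ✓; |EG| = 18.40 ✓; ∠EGR = 120.9° ✓; |GR| = 12.10 ✗.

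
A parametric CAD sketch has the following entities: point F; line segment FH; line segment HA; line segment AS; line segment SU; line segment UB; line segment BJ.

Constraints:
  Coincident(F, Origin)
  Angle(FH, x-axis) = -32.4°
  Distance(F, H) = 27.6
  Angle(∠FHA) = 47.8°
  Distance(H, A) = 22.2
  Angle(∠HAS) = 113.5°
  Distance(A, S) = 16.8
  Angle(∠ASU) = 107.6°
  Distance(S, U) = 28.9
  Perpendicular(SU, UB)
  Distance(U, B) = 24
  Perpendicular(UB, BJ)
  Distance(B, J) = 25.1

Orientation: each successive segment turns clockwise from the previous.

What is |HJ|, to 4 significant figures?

10.26

F is at the origin; FH runs at -32.4° with length 27.6, so H = (23.30, -14.79). ∠FHA = 47.8° gives HA at -164.6° from the x-axis; with |HA| = 22.2, A = (1.901, -20.68). ∠HAS = 113.5° gives AS at 128.9° from the x-axis; with |AS| = 16.8, S = (-8.649, -7.610). ∠ASU = 107.6° gives SU at 56.50° from the x-axis; with |SU| = 28.9, U = (7.302, 16.49). SU ⟂ UB, so UB runs at -33.50°; with |UB| = 24.0, B = (27.31, 3.243). UB ⟂ BJ, so BJ runs at -123.5°; with |BJ| = 25.1, J = (13.46, -17.69). Then |HJ| = |J − H| = 10.26.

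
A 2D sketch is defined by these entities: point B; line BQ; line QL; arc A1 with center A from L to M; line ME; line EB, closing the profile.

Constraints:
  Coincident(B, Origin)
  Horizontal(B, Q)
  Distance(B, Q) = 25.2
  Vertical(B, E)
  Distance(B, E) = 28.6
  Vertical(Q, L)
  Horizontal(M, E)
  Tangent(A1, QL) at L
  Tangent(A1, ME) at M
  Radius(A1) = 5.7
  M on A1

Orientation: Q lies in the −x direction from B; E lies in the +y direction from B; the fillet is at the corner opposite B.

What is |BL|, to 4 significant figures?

34.05

B is at the origin; B and Q share the same y with |BQ| = 25.2 and Q on the −x side, so Q = (-25.20, 0.000). B and E share the same x with |BE| = 28.6 and E on the +y side, so E = (0.000, 28.60). The virtual corner opposite B is at (-25.20, 28.60). The tangent condition forces AL to be normal to QL and since A1 is tangent to ME there, AM ⟂ ME, with radius 5.7, so the center A sits 5.7 in from both sides at A = (-19.50, 22.90). That places the tangent points at L = (-25.20, 22.90) on QL and M = (-19.50, 28.60) on ME. Then |BL| = |L − B| = 34.05.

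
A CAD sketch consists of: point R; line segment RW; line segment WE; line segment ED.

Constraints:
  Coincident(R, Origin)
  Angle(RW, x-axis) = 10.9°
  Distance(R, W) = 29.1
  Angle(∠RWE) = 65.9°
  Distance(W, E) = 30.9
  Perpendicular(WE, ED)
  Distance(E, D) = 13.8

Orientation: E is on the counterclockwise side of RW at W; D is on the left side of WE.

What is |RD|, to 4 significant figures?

22.90

∠RWE = 65.9°, so WE runs at 10.9° + (180° − 65.9°) = 125.0° from the x-axis; with |WE| = 30.9, E = W + 30.9·(cos 125.0°, sin 125.0°) = (10.85, 30.81). The perpendicularity gives ED at right angles to WE; with |ED| = 13.8 on the left of WE, D = E + 13.8·(-0.8192, -0.5736) = (-0.4528, 22.90). Then |RD| = |D − R| = 22.90.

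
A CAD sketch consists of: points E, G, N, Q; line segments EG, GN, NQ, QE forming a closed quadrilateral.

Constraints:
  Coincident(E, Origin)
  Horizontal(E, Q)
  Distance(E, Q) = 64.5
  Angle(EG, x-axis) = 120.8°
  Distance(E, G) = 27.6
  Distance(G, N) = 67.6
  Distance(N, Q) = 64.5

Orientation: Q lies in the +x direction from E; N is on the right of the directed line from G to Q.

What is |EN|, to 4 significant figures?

40.39

E is at the origin; E and Q share the same y with |EQ| = 64.5 and Q in +x, so Q = (64.5, 0). EG runs at 120.8° with |EG| = 27.6, so G = (-14.13, 23.71). N is determined by |GN| = 67.6 and |NQ| = 64.5 together: it lies at the intersection of circle(G, 67.6) and circle(Q, 64.5). With |GQ| = 82.13, the foot of the radical line on GQ is 43.56 from G and the perpendicular offset is √(67.6² − 43.56²) = 51.70. Taking the right-of-GQ solution: N = (12.65, -38.36).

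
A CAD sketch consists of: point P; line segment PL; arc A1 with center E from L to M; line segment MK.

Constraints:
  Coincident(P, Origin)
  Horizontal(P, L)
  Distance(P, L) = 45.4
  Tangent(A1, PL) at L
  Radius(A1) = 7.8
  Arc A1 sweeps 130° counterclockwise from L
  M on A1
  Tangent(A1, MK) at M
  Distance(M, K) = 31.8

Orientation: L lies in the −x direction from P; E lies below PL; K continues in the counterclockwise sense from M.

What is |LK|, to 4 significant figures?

39.89

P is at the origin; PL is horizontal with |PL| = 45.4 and L on the −x side, so L = (-45.40, 0.000). The tangent condition forces EL to be normal to PL, so E = L + (0, -7.8) = (-45.40, -7.800). On A1, L sits at bearing 90° from E; a 130° counterclockwise sweep puts M at bearing 220°, so M = E + 7.8·(cos 220°, sin 220°) = (-51.38, -12.81). A1 meets MK tangentially, so EM is at right angles to MK, so MK runs along (−sin 220°, cos 220°); with |MK| = 31.8, K = (-30.93, -37.17). Then |LK| = |K − L| = 39.89.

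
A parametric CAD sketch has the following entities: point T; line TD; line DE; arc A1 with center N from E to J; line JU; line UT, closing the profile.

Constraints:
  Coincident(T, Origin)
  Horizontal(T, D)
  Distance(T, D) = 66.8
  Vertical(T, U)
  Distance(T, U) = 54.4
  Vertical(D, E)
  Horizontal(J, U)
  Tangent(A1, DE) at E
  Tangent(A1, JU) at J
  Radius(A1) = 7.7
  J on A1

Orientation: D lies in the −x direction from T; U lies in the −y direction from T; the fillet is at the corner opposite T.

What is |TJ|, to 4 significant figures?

80.33

T is at the origin; T and D share the same y with |TD| = 66.8 and D on the −x side, so D = (-66.80, 0.000). T and U share the same x with |TU| = 54.4 and U on the −y side, so U = (0.000, -54.40). The virtual corner opposite T is at (-66.80, -54.40). Tangency of A1 to DE means the radius NE is perpendicular to DE and the tangent condition forces NJ to be normal to JU, with radius 7.7, so the center N sits 7.7 in from both sides at N = (-59.10, -46.70). That places the tangent points at E = (-66.80, -46.70) on DE and J = (-59.10, -54.40) on JU. Then |TJ| = |J − T| = 80.33.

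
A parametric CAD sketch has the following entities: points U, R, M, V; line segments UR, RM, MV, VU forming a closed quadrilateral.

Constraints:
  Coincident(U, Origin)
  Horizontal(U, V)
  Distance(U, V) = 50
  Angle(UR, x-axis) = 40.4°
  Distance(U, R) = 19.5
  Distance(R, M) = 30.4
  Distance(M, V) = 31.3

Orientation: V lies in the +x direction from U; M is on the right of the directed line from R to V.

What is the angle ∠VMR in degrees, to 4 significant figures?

74.50°

Checks: |RM| = 30.40 ✓; |MV| = 31.30 ✓.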